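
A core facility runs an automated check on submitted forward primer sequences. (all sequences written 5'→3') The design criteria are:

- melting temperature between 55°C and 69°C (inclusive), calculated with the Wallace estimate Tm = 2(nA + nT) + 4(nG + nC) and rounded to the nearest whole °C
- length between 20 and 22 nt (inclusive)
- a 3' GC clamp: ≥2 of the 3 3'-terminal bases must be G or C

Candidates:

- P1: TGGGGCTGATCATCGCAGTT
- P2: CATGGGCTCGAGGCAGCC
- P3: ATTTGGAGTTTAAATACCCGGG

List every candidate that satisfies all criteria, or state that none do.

P3 only.

P1 (20 nt, A=3 T=6 G=7 C=4): Tm = 2·9 + 4·11 = 62°C ✓; length 20 ✓; 3' end GTT has 1 G/C, need ≥2 ✗ — fails.
P2 (18 nt, A=3 T=2 G=7 C=6): Tm = 2·5 + 4·13 = 62°C ✓; length 18, outside 20–22 ✗; 3' end GCC has 3 G/C ✓ — fails.
P3 (22 nt, A=6 T=7 G=6 C=3): Tm = 2·13 + 4·9 = 62°C ✓; length 22 ✓; 3' end GGG has 3 G/C ✓ — passes.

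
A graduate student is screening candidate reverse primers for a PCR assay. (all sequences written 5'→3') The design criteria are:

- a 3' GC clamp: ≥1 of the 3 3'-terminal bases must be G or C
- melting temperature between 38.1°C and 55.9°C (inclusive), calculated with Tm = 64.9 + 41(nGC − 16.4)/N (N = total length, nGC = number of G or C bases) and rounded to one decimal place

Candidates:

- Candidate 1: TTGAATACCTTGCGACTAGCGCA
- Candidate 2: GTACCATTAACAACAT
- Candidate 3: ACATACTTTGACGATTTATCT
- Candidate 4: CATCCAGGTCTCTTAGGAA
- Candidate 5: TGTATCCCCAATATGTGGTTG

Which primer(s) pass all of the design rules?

Candidate 1, Candidate 3, Candidate 4 and Candidate 5.

Candidate 1 (23 nt, A=6 T=6 G=5 C=6): 3' end GCA has 2 G/C ✓; Tm = 64.9 + 41·(11 − 16.4)/23 = 55.3°C ✓ — passes.
Candidate 2 (16 nt, A=7 T=4 G=1 C=4): 3' end CAT has 1 G/C ✓; Tm = 64.9 + 41·(5 − 16.4)/16 = 35.7°C, outside 38.1–55.9°C ✗ — fails.
Candidate 3 (21 nt, A=6 T=9 G=2 C=4): 3' end TCT has 1 G/C ✓; Tm = 64.9 + 41·(6 − 16.4)/21 = 44.6°C ✓ — passes.
Candidate 4 (19 nt, A=5 T=5 G=4 C=5): 3' end GAA has 1 G/C ✓; Tm = 64.9 + 41·(9 − 16.4)/19 = 48.9°C ✓ — passes.
Candidate 5 (21 nt, A=4 T=8 G=5 C=4): 3' end TTG has 1 G/C ✓; Tm = 64.9 + 41·(9 − 16.4)/21 = 50.5°C ✓ — passes.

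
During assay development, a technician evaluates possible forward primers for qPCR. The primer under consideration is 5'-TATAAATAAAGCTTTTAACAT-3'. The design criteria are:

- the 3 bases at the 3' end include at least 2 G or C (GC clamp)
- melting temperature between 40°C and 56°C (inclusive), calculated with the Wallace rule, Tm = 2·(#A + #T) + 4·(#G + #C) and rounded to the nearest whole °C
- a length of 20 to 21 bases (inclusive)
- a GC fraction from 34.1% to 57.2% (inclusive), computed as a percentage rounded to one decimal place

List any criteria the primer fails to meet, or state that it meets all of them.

Fails: GC clamp, GC content.

Base counts: A=10, T=8, G=1, C=2 (length 21).
GC clamp: 3' end CAT has 1 G/C, need ≥2 ✗
Tm: Tm = 2·18 + 4·3 = 48°C ✓
length: length 21 ✓
GC content: GC 3/21 = 14.3%, outside 34.1–57.2% ✗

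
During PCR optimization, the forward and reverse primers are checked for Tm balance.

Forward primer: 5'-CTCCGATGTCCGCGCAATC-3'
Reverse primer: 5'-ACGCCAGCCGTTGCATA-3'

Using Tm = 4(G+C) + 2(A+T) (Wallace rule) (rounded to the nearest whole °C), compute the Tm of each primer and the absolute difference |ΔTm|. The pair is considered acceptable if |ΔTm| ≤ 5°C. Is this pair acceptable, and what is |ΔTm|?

|ΔTm| = 8°C; the pair is not acceptable.

Forward: A=3 T=4 G=4 C=8 → Tm = 2·7 + 4·12 = 62°C.
Reverse: A=4 T=3 G=4 C=6 → Tm = 2·7 + 4·10 = 54°C.
|ΔTm| = |62 − 54| = 8°C, > 5°C.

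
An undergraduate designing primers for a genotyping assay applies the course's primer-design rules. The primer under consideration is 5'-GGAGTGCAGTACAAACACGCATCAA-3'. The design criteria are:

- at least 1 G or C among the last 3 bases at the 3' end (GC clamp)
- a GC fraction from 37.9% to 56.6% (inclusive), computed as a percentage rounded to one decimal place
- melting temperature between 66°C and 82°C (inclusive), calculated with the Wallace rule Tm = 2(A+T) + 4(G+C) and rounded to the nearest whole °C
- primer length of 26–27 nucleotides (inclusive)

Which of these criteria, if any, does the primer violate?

Base counts: A=10, T=3, G=6, C=6 (length 25).
GC clamp: 3' end CAA has 1 G/C ✓
GC content: GC 12/25 = 48.0% ✓
Tm: Tm = 2·13 + 4·12 = 74°C ✓
length: length 25, outside 26–27 ✗

Fails: length.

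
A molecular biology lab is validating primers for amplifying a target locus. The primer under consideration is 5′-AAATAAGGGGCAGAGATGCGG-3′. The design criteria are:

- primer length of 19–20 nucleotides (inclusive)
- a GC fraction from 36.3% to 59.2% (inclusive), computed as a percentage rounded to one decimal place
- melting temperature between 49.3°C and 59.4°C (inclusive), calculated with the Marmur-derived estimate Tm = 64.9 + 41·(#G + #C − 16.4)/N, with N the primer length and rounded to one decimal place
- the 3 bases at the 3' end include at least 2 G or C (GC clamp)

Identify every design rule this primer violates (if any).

Base counts: A=8, T=2, G=9, C=2 (length 21).
length: length 21, outside 19–20 ✗
GC content: GC 11/21 = 52.4% ✓
Tm: Tm = 64.9 + 41·(11 − 16.4)/21 = 54.4°C ✓
GC clamp: 3' end CGG has 3 G/C ✓

Fails: length.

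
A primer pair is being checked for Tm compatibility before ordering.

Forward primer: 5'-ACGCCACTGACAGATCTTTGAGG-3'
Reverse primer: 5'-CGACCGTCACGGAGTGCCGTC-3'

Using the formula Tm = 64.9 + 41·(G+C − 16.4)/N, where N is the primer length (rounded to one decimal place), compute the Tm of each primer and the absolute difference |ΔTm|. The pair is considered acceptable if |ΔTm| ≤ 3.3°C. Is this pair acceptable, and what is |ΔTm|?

|ΔTm| = 5.1°C; the pair is not acceptable.

Forward: G+C = 12, N = 23 → Tm = 64.9 + 41·(12 − 16.4)/23 = 57.1°C.
Reverse: G+C = 15, N = 21 → Tm = 64.9 + 41·(15 − 16.4)/21 = 62.2°C.
|ΔTm| = |57.1 − 62.2| = 5.1°C, > 3.3°C.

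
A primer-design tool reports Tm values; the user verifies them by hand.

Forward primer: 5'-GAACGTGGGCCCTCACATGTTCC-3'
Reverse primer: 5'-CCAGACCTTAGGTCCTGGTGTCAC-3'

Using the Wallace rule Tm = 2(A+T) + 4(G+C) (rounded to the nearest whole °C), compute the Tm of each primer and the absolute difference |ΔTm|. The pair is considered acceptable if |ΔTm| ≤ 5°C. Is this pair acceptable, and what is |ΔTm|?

Forward: A=4 T=5 G=6 C=8 → Tm = 2·9 + 4·14 = 74°C.
Reverse: A=4 T=6 G=6 C=8 → Tm = 2·10 + 4·14 = 76°C.
|ΔTm| = |74 − 76| = 2°C, ≤ 5°C.

|ΔTm| = 2°C; the pair is acceptable.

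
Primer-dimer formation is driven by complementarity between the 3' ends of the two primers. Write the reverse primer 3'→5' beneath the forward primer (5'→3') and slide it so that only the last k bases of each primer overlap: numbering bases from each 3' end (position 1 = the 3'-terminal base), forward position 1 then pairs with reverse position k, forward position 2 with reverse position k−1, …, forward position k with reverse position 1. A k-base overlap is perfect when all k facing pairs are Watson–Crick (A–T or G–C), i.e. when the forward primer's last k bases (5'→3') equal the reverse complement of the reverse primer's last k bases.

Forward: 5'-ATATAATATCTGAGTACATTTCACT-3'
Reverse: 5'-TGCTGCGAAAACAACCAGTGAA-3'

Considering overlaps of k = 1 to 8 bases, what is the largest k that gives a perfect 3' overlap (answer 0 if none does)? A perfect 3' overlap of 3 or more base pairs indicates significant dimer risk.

Longest perfect overlap: 6 complementary base pairs; significant dimer risk (threshold 3).

Last 8 bases (5'→3') — forward …ATTTCACT, reverse …CCAGTGAA.
Reverse complement of the reverse primer's last 8 bases: TTCACTGG; its first k bases are the reverse complement of the reverse primer's last k bases, so a perfect k-base overlap needs the forward primer's last k bases to equal them.
Comparing (forward last k vs required): k=1: T vs T ✓; k=2: CT vs TT ✗; k=3: ACT vs TTC ✗; k=4: CACT vs TTCA ✗; k=5: TCACT vs TTCAC ✗; k=6: TTCACT vs TTCACT ✓; k=7: TTTCACT vs TTCACTG ✗; k=8: ATTTCACT vs TTCACTGG ✗.
Perfect overlaps at k = 1, 6; the largest is 6.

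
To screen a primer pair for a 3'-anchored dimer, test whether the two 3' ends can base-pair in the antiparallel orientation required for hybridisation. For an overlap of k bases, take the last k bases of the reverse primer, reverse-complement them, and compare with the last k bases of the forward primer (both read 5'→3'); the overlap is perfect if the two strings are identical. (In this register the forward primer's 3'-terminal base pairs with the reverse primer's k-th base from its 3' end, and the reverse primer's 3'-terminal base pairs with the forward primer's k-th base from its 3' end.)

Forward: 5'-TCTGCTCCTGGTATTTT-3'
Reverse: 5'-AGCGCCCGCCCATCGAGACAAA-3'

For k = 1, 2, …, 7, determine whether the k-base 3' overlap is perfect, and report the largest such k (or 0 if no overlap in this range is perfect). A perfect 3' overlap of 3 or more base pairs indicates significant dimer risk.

Last 7 bases (5'→3') — forward …GTATTTT, reverse …AGACAAA.
Reverse complement of the reverse primer's last 7 bases: TTTGTCT; its first k bases are the reverse complement of the reverse primer's last k bases, so a perfect k-base overlap needs the forward primer's last k bases to equal them.
Comparing (forward last k vs required): k=1: T vs T ✓; k=2: TT vs TT ✓; k=3: TTT vs TTT ✓; k=4: TTTT vs TTTG ✗; k=5: ATTTT vs TTTGT ✗; k=6: TATTTT vs TTTGTC ✗; k=7: GTATTTT vs TTTGTCT ✗.
Perfect overlaps at k = 1, 2, 3; the largest is 3.

Longest perfect overlap: 3 complementary base pairs; significant dimer risk (threshold 3).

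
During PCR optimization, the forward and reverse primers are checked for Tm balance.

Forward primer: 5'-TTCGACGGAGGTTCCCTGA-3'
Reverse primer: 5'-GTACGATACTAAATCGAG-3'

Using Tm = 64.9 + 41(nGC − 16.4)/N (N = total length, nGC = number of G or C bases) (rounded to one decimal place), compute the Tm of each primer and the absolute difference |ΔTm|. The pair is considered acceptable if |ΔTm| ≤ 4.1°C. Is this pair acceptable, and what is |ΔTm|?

|ΔTm| = 9.7°C; the pair is not acceptable.

Forward: G+C = 11, N = 19 → Tm = 64.9 + 41·(11 − 16.4)/19 = 53.2°C.
Reverse: G+C = 7, N = 18 → Tm = 64.9 + 41·(7 − 16.4)/18 = 43.5°C.
|ΔTm| = |53.2 − 43.5| = 9.7°C, > 4.1°C.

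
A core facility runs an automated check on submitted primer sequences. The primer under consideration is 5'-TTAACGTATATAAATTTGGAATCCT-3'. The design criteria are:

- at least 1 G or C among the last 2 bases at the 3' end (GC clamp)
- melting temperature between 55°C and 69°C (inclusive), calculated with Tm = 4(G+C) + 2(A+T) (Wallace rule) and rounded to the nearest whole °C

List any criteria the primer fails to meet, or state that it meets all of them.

Meets all criteria.

Base counts: A=9, T=10, G=3, C=3 (length 25).
GC clamp: 3' end CT has 1 G/C ✓
Tm: Tm = 2·19 + 4·6 = 62°C ✓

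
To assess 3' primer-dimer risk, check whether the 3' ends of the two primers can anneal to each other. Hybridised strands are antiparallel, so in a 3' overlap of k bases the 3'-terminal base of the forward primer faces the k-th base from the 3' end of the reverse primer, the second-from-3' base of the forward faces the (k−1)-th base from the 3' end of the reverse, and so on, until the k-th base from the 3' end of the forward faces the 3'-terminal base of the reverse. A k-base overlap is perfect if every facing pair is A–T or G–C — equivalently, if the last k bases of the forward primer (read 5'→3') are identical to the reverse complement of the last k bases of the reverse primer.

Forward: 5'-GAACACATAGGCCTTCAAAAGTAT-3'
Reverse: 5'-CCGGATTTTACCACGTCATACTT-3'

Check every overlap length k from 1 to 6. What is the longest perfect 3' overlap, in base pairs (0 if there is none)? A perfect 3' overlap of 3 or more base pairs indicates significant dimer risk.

Longest perfect overlap: 6 complementary base pairs; significant dimer risk (threshold 3).

Last 6 bases (5'→3') — forward …AAGTAT, reverse …ATACTT.
Reverse complement of the reverse primer's last 6 bases: AAGTAT; its first k bases are the reverse complement of the reverse primer's last k bases, so a perfect k-base overlap needs the forward primer's last k bases to equal them.
Comparing (forward last k vs required): k=1: T vs A ✗; k=2: AT vs AA ✗; k=3: TAT vs AAG ✗; k=4: GTAT vs AAGT ✗; k=5: AGTAT vs AAGTA ✗; k=6: AAGTAT vs AAGTAT ✓.
Only k = 6 is perfect, so the longest perfect 3' overlap is 6.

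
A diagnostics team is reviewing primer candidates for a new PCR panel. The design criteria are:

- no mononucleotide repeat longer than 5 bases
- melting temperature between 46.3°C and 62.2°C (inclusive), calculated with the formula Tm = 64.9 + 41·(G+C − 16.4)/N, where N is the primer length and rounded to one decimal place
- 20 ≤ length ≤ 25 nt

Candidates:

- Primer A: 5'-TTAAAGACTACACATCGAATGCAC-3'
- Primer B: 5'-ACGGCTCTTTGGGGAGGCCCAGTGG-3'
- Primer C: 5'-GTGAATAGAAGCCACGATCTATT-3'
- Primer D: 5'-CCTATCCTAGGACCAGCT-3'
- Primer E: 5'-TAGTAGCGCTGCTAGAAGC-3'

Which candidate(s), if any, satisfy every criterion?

Primer A (24 nt, A=10 T=5 G=3 C=6): longest run = 3 ✓; Tm = 64.9 + 41·(9 − 16.4)/24 = 52.3°C ✓; length 24 ✓ — passes.
Primer B (25 nt, A=3 T=5 G=11 C=6): longest run = 4 ✓; Tm = 64.9 + 41·(17 − 16.4)/25 = 65.9°C, outside 46.3–62.2°C ✗; length 25 ✓ — fails.
Primer C (23 nt, A=8 T=6 G=5 C=4): longest run = 2 ✓; Tm = 64.9 + 41·(9 − 16.4)/23 = 51.7°C ✓; length 23 ✓ — passes.
Primer D (18 nt, A=4 T=4 G=3 C=7): longest run = 2 ✓; Tm = 64.9 + 41·(10 − 16.4)/18 = 50.3°C ✓; length 18, outside 20–25 ✗ — fails.
Primer E (19 nt, A=5 T=4 G=6 C=4): longest run = 2 ✓; Tm = 64.9 + 41·(10 − 16.4)/19 = 51.1°C ✓; length 19, outside 20–25 ✗ — fails.

Primer A and Primer C.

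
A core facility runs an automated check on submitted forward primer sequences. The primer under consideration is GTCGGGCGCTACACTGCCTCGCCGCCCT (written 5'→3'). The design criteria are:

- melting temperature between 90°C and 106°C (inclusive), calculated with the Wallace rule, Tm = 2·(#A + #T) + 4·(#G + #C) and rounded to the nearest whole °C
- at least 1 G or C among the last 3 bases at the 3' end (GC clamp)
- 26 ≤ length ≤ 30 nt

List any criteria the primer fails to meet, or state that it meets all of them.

Meets all criteria.

Base counts: A=2, T=5, G=8, C=13 (length 28).
Tm: Tm = 2·7 + 4·21 = 98°C ✓
GC clamp: 3' end CCT has 2 G/C ✓
length: length 28 ✓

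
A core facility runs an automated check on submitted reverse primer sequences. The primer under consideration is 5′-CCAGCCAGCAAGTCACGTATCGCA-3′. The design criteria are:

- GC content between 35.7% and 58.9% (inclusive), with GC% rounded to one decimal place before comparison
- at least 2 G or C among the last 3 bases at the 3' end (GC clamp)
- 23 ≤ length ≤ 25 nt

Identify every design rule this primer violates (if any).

Meets all criteria.

Base counts: A=7, T=3, G=5, C=9 (length 24).
GC content: GC 14/24 = 58.3% ✓
GC clamp: 3' end GCA has 2 G/C ✓
length: length 24 ✓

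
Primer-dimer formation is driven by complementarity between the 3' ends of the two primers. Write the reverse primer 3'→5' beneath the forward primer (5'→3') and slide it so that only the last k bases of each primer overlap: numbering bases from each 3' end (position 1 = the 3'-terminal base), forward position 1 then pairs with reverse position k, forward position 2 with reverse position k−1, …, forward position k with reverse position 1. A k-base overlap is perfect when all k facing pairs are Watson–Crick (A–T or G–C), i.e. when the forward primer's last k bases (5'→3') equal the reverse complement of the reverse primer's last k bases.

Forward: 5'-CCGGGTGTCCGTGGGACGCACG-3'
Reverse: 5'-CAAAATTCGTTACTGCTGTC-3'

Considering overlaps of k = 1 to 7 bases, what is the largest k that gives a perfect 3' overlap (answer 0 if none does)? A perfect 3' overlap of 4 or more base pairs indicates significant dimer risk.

Last 7 bases (5'→3') — forward …ACGCACG, reverse …TGCTGTC.
Reverse complement of the reverse primer's last 7 bases: GACAGCA; its first k bases are the reverse complement of the reverse primer's last k bases, so a perfect k-base overlap needs the forward primer's last k bases to equal them.
Comparing (forward last k vs required): k=1: G vs G ✓; k=2: CG vs GA ✗; k=3: ACG vs GAC ✗; k=4: CACG vs GACA ✗; k=5: GCACG vs GACAG ✗; k=6: CGCACG vs GACAGC ✗; k=7: ACGCACG vs GACAGCA ✗.
Only k = 1 is perfect, so the longest perfect 3' overlap is 1.

Longest perfect overlap: 1 complementary base pair; below the dimer-risk threshold (threshold 4).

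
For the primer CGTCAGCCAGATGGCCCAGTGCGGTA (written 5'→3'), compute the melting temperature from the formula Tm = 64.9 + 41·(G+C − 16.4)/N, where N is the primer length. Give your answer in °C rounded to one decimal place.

65.8°C

Base counts: A=5, T=4, G=9, C=8; G+C = 17, N = 26.
Tm = 64.9 + 41·(17 − 16.4)/26 = 64.9 + 24.60/26 = 65.8°C.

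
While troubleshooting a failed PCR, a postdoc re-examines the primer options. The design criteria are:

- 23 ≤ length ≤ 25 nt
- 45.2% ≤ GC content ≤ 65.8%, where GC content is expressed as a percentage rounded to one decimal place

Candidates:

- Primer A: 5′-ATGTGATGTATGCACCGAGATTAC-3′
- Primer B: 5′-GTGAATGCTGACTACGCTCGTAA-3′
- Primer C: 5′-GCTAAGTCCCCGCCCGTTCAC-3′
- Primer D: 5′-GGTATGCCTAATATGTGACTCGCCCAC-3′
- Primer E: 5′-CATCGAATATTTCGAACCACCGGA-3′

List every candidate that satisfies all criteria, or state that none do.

Primer B and Primer E.

Primer A (24 nt, A=7 T=7 G=6 C=4): length 24 ✓; GC 10/24 = 41.7%, outside 45.2–65.8% ✗ — fails.
Primer B (23 nt, A=6 T=6 G=6 C=5): length 23 ✓; GC 11/23 = 47.8% ✓ — passes.
Primer C (21 nt, A=3 T=4 G=4 C=10): length 21, outside 23–25 ✗; GC 14/21 = 66.7%, outside 45.2–65.8% ✗ — fails.
Primer D (27 nt, A=6 T=7 G=6 C=8): length 27, outside 23–25 ✗; GC 14/27 = 51.9% ✓ — fails.
Primer E (24 nt, A=8 T=5 G=4 C=7): length 24 ✓; GC 11/24 = 45.8% ✓ — passes.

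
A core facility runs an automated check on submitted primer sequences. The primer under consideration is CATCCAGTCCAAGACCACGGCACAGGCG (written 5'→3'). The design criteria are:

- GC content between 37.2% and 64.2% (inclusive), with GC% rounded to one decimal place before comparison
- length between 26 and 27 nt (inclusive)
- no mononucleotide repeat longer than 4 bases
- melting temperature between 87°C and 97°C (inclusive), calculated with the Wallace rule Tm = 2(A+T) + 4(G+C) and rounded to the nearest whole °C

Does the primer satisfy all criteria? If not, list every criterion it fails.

Base counts: A=8, T=2, G=7, C=11 (length 28).
GC content: GC 18/28 = 64.3%, outside 37.2–64.2% ✗
length: length 28, outside 26–27 ✗
homopolymer run: longest run = 2 ✓
Tm: Tm = 2·10 + 4·18 = 92°C ✓

Fails: GC content, length.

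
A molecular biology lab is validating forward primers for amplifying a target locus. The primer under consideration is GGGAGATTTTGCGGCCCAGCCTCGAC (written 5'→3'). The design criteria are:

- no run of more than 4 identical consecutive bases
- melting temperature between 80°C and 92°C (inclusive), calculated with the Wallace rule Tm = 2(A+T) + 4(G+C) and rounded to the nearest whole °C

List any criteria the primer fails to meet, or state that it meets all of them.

Base counts: A=4, T=5, G=9, C=8 (length 26).
homopolymer run: longest run = 4 ✓
Tm: Tm = 2·9 + 4·17 = 86°C ✓

Meets all criteria.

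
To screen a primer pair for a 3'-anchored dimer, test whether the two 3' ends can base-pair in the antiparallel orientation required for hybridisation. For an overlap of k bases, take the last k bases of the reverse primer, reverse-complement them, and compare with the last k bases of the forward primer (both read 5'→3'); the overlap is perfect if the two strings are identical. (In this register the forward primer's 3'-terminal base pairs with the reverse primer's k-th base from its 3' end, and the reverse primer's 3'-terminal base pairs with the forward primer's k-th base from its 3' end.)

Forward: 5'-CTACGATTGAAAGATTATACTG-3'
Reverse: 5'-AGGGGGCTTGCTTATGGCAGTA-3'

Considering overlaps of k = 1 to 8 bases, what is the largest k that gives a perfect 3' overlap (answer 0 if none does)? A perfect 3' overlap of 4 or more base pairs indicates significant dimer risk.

Last 8 bases (5'→3') — forward …TTATACTG, reverse …TGGCAGTA.
Reverse complement of the reverse primer's last 8 bases: TACTGCCA; its first k bases are the reverse complement of the reverse primer's last k bases, so a perfect k-base overlap needs the forward primer's last k bases to equal them.
Comparing (forward last k vs required): k=1: G vs T ✗; k=2: TG vs TA ✗; k=3: CTG vs TAC ✗; k=4: ACTG vs TACT ✗; k=5: TACTG vs TACTG ✓; k=6: ATACTG vs TACTGC ✗; k=7: TATACTG vs TACTGCC ✗; k=8: TTATACTG vs TACTGCCA ✗.
Only k = 5 is perfect, so the longest perfect 3' overlap is 5.

Longest perfect overlap: 5 complementary base pairs; significant dimer risk (threshold 4).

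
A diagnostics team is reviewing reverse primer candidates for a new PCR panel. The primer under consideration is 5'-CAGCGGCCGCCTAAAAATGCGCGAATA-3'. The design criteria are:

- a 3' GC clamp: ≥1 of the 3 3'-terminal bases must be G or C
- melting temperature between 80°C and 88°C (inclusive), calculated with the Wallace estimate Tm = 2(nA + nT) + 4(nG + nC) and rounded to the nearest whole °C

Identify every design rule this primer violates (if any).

Fails: GC clamp.

Base counts: A=9, T=3, G=7, C=8 (length 27).
GC clamp: 3' end ATA has 0 G/C, need ≥1 ✗
Tm: Tm = 2·12 + 4·15 = 84°C ✓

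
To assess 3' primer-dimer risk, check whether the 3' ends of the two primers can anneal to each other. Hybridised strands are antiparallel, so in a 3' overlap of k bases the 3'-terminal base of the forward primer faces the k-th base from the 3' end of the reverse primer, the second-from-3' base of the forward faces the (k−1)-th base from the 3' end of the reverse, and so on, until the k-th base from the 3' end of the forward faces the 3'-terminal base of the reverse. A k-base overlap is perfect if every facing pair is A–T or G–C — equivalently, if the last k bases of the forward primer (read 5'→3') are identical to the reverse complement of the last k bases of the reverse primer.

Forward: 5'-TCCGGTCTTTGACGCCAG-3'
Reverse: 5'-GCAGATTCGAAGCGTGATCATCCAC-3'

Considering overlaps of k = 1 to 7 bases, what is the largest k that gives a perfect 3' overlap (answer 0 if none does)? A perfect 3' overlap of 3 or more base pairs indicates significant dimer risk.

Last 7 bases (5'→3') — forward …ACGCCAG, reverse …CATCCAC.
Reverse complement of the reverse primer's last 7 bases: GTGGATG; its first k bases are the reverse complement of the reverse primer's last k bases, so a perfect k-base overlap needs the forward primer's last k bases to equal them.
Comparing (forward last k vs required): k=1: G vs G ✓; k=2: AG vs GT ✗; k=3: CAG vs GTG ✗; k=4: CCAG vs GTGG ✗; k=5: GCCAG vs GTGGA ✗; k=6: CGCCAG vs GTGGAT ✗; k=7: ACGCCAG vs GTGGATG ✗.
Only k = 1 is perfect, so the longest perfect 3' overlap is 1.

Longest perfect overlap: 1 complementary base pair; below the dimer-risk threshold (threshold 3).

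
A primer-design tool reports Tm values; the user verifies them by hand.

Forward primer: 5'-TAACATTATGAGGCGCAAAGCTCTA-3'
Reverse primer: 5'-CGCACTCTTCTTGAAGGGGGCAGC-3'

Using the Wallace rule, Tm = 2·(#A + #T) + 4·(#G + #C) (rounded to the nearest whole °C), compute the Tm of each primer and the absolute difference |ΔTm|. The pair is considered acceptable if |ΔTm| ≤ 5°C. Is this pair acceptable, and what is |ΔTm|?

Forward: A=9 T=6 G=5 C=5 → Tm = 2·15 + 4·10 = 70°C.
Reverse: A=4 T=5 G=8 C=7 → Tm = 2·9 + 4·15 = 78°C.
|ΔTm| = |70 − 78| = 8°C, > 5°C.

|ΔTm| = 8°C; the pair is not acceptable.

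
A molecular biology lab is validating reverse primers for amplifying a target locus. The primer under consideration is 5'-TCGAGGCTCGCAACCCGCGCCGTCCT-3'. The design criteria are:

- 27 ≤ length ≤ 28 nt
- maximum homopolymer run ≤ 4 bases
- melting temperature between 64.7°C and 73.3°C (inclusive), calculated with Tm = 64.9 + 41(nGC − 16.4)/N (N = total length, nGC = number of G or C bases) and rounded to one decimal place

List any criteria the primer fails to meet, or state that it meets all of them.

Base counts: A=3, T=4, G=7, C=12 (length 26).
length: length 26, outside 27–28 ✗
homopolymer run: longest run = 3 ✓
Tm: Tm = 64.9 + 41·(19 − 16.4)/26 = 69.0°C ✓

Fails: length.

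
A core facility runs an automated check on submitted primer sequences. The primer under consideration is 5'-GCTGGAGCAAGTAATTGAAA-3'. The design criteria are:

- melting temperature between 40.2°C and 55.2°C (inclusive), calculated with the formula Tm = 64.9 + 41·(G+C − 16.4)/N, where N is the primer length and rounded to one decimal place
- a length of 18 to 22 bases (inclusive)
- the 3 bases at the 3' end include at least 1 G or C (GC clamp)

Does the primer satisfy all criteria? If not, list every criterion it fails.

Fails: GC clamp.

Base counts: A=8, T=4, G=6, C=2 (length 20).
Tm: Tm = 64.9 + 41·(8 − 16.4)/20 = 47.7°C ✓
length: length 20 ✓
GC clamp: 3' end AAA has 0 G/C, need ≥1 ✗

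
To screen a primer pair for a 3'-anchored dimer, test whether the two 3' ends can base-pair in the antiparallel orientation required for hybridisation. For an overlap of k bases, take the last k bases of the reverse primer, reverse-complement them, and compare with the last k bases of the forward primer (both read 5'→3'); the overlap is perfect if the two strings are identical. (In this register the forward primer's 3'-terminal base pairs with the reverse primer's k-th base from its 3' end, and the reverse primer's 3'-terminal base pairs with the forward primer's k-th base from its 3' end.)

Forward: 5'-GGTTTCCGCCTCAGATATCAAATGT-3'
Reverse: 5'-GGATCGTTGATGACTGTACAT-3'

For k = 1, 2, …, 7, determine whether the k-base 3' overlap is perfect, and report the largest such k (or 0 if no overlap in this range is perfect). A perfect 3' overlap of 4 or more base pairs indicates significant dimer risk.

Longest perfect overlap: 4 complementary base pairs; significant dimer risk (threshold 4).

Last 7 bases (5'→3') — forward …CAAATGT, reverse …TGTACAT.
Reverse complement of the reverse primer's last 7 bases: ATGTACA; its first k bases are the reverse complement of the reverse primer's last k bases, so a perfect k-base overlap needs the forward primer's last k bases to equal them.
Comparing (forward last k vs required): k=1: T vs A ✗; k=2: GT vs AT ✗; k=3: TGT vs ATG ✗; k=4: ATGT vs ATGT ✓; k=5: AATGT vs ATGTA ✗; k=6: AAATGT vs ATGTAC ✗; k=7: CAAATGT vs ATGTACA ✗.
Only k = 4 is perfect, so the longest perfect 3' overlap is 4.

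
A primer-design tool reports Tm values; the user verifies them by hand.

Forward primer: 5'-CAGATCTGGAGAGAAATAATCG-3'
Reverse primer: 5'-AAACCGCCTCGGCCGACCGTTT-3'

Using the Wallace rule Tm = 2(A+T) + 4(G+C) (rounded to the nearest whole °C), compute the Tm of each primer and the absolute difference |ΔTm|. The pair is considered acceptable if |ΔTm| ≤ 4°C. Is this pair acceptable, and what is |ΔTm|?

Forward: A=9 T=4 G=6 C=3 → Tm = 2·13 + 4·9 = 62°C.
Reverse: A=4 T=4 G=5 C=9 → Tm = 2·8 + 4·14 = 72°C.
|ΔTm| = |62 − 72| = 10°C, > 4°C.

|ΔTm| = 10°C; the pair is not acceptable.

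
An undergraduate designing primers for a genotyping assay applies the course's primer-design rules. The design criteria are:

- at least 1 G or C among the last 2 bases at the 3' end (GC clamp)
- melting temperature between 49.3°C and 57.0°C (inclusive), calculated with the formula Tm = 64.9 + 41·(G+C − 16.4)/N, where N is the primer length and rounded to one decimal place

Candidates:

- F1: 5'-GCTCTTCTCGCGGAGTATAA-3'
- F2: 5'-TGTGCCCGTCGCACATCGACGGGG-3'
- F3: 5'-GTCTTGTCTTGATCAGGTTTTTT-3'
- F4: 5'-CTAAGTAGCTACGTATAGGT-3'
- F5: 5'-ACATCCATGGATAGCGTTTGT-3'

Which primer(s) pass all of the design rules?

F1 (20 nt, A=4 T=6 G=5 C=5): 3' end AA has 0 G/C, need ≥1 ✗; Tm = 64.9 + 41·(10 − 16.4)/20 = 51.8°C ✓ — fails.
F2 (24 nt, A=3 T=4 G=9 C=8): 3' end GG has 2 G/C ✓; Tm = 64.9 + 41·(17 − 16.4)/24 = 65.9°C, outside 49.3–57.0°C ✗ — fails.
F3 (23 nt, A=2 T=13 G=5 C=3): 3' end TT has 0 G/C, need ≥1 ✗; Tm = 64.9 + 41·(8 − 16.4)/23 = 49.9°C ✓ — fails.
F4 (20 nt, A=6 T=6 G=5 C=3): 3' end GT has 1 G/C ✓; Tm = 64.9 + 41·(8 − 16.4)/20 = 47.7°C, outside 49.3–57.0°C ✗ — fails.
F5 (21 nt, A=5 T=7 G=5 C=4): 3' end GT has 1 G/C ✓; Tm = 64.9 + 41·(9 − 16.4)/21 = 50.5°C ✓ — passes.

F5 only.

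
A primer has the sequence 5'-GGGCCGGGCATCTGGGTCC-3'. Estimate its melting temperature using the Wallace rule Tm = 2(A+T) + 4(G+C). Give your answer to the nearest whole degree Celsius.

Base counts: A=1, T=3, G=9, C=6 (length 19).
Tm = 2·(1+3) + 4·(9+6) = 2·4 + 4·15 = 8 + 60 = 68°C.

68°C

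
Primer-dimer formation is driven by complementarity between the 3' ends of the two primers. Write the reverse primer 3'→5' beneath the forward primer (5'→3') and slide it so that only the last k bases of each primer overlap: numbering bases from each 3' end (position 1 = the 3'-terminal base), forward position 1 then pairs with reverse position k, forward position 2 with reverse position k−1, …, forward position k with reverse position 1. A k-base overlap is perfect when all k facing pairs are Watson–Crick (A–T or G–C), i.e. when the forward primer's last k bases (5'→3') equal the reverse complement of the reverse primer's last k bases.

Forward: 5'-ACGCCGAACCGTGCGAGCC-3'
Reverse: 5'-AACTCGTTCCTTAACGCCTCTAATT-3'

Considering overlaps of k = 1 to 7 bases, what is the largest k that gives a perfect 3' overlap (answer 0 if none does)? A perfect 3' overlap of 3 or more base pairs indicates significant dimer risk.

Longest perfect overlap: 0 complementary base pairs; below the dimer-risk threshold (threshold 3).

Last 7 bases (5'→3') — forward …GCGAGCC, reverse …TCTAATT.
Reverse complement of the reverse primer's last 7 bases: AATTAGA; its first k bases are the reverse complement of the reverse primer's last k bases, so a perfect k-base overlap needs the forward primer's last k bases to equal them.
Comparing (forward last k vs required): k=1: C vs A ✗; k=2: CC vs AA ✗; k=3: GCC vs AAT ✗; k=4: AGCC vs AATT ✗; k=5: GAGCC vs AATTA ✗; k=6: CGAGCC vs AATTAG ✗; k=7: GCGAGCC vs AATTAGA ✗.
No overlap length from 1 to 7 is perfect, so the longest perfect 3' overlap is 0.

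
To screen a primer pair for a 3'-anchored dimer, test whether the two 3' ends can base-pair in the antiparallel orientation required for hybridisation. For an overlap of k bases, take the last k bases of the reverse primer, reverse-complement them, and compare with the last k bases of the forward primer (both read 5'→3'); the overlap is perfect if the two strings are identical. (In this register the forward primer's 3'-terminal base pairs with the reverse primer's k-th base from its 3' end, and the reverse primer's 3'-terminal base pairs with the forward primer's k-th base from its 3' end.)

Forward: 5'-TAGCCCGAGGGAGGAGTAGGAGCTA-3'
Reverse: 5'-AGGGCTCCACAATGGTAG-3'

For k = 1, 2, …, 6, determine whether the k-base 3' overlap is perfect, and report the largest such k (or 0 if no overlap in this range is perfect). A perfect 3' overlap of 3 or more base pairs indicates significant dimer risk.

Longest perfect overlap: 3 complementary base pairs; significant dimer risk (threshold 3).

Last 6 bases (5'→3') — forward …GAGCTA, reverse …TGGTAG.
Reverse complement of the reverse primer's last 6 bases: CTACCA; its first k bases are the reverse complement of the reverse primer's last k bases, so a perfect k-base overlap needs the forward primer's last k bases to equal them.
Comparing (forward last k vs required): k=1: A vs C ✗; k=2: TA vs CT ✗; k=3: CTA vs CTA ✓; k=4: GCTA vs CTAC ✗; k=5: AGCTA vs CTACC ✗; k=6: GAGCTA vs CTACCA ✗.
Only k = 3 is perfect, so the longest perfect 3' overlap is 3.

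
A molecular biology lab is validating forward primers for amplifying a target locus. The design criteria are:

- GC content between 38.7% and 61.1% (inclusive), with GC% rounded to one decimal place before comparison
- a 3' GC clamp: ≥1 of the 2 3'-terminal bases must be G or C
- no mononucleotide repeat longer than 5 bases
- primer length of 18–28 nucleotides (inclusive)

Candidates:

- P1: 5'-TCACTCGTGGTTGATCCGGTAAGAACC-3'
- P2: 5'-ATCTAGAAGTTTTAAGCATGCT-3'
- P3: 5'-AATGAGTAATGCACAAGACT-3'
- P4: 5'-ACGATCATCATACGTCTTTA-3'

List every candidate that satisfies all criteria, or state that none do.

P1 only.

P1 (27 nt, A=6 T=7 G=7 C=7): GC 14/27 = 51.9% ✓; 3' end CC has 2 G/C ✓; longest run = 2 ✓; length 27 ✓ — passes.
P2 (22 nt, A=7 T=8 G=4 C=3): GC 7/22 = 31.8%, outside 38.7–61.1% ✗; 3' end CT has 1 G/C ✓; longest run = 4 ✓; length 22 ✓ — fails.
P3 (20 nt, A=9 T=4 G=4 C=3): GC 7/20 = 35.0%, outside 38.7–61.1% ✗; 3' end CT has 1 G/C ✓; longest run = 2 ✓; length 20 ✓ — fails.
P4 (20 nt, A=6 T=7 G=2 C=5): GC 7/20 = 35.0%, outside 38.7–61.1% ✗; 3' end TA has 0 G/C, need ≥1 ✗; longest run = 3 ✓; length 20 ✓ — fails.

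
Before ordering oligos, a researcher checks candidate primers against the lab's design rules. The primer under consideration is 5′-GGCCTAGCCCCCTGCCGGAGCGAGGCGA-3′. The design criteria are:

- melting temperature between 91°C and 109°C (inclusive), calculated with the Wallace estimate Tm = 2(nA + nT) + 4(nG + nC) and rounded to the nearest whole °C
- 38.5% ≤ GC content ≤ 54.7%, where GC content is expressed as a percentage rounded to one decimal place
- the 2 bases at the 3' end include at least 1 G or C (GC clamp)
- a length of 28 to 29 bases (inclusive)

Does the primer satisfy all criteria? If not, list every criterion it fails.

Base counts: A=4, T=2, G=11, C=11 (length 28).
Tm: Tm = 2·6 + 4·22 = 100°C ✓
GC content: GC 22/28 = 78.6%, outside 38.5–54.7% ✗
GC clamp: 3' end GA has 1 G/C ✓
length: length 28 ✓

Fails: GC content.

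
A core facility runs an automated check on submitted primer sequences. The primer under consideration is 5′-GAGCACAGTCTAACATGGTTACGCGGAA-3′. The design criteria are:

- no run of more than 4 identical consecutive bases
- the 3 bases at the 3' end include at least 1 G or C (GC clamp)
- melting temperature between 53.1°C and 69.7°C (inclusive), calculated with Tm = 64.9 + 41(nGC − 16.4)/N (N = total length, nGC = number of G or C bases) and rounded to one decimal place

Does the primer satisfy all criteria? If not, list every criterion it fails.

Meets all criteria.

Base counts: A=9, T=5, G=8, C=6 (length 28).
homopolymer run: longest run = 2 ✓
GC clamp: 3' end GAA has 1 G/C ✓
Tm: Tm = 64.9 + 41·(14 − 16.4)/28 = 61.4°C ✓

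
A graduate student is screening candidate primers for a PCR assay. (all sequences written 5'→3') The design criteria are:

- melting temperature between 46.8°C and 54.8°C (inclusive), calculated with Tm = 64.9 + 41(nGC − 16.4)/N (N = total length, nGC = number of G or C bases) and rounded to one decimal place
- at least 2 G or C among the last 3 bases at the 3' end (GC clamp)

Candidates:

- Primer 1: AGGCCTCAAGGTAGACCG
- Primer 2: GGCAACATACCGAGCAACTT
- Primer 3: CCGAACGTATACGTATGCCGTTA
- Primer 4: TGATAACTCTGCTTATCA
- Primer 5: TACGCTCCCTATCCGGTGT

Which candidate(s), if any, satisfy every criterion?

Primer 1 only.

Primer 1 (18 nt, A=5 T=2 G=6 C=5): Tm = 64.9 + 41·(11 − 16.4)/18 = 52.6°C ✓; 3' end CCG has 3 G/C ✓ — passes.
Primer 2 (20 nt, A=7 T=3 G=4 C=6): Tm = 64.9 + 41·(10 − 16.4)/20 = 51.8°C ✓; 3' end CTT has 1 G/C, need ≥2 ✗ — fails.
Primer 3 (23 nt, A=6 T=6 G=5 C=6): Tm = 64.9 + 41·(11 − 16.4)/23 = 55.3°C, outside 46.8–54.8°C ✗; 3' end TTA has 0 G/C, need ≥2 ✗ — fails.
Primer 4 (18 nt, A=5 T=7 G=2 C=4): Tm = 64.9 + 41·(6 − 16.4)/18 = 41.2°C, outside 46.8–54.8°C ✗; 3' end TCA has 1 G/C, need ≥2 ✗ — fails.
Primer 5 (19 nt, A=2 T=6 G=4 C=7): Tm = 64.9 + 41·(11 − 16.4)/19 = 53.2°C ✓; 3' end TGT has 1 G/C, need ≥2 ✗ — fails.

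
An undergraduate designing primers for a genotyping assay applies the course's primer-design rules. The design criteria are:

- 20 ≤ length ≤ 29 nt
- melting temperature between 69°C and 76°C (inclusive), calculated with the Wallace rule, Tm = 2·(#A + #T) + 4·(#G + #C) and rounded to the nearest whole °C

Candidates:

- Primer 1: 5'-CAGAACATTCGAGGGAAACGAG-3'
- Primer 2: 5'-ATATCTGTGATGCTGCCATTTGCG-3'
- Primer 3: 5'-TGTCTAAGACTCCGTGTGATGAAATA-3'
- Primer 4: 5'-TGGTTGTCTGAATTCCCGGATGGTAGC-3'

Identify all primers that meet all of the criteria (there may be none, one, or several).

Primer 2 and Primer 3.

Primer 1 (22 nt, A=9 T=2 G=7 C=4): length 22 ✓; Tm = 2·11 + 4·11 = 66°C, outside 69–76°C ✗ — fails.
Primer 2 (24 nt, A=4 T=9 G=6 C=5): length 24 ✓; Tm = 2·13 + 4·11 = 70°C ✓ — passes.
Primer 3 (26 nt, A=8 T=8 G=6 C=4): length 26 ✓; Tm = 2·16 + 4·10 = 72°C ✓ — passes.
Primer 4 (27 nt, A=4 T=9 G=9 C=5): length 27 ✓; Tm = 2·13 + 4·14 = 82°C, outside 69–76°C ✗ — fails.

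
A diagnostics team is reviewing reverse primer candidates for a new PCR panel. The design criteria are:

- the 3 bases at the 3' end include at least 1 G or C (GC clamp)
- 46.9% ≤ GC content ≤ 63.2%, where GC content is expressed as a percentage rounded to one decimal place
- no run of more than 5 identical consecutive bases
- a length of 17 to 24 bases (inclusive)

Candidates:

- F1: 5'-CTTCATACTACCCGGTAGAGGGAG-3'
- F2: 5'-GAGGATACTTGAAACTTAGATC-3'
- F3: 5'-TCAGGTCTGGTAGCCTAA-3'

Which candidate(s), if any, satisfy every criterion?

F1 (24 nt, A=6 T=5 G=7 C=6): 3' end GAG has 2 G/C ✓; GC 13/24 = 54.2% ✓; longest run = 3 ✓; length 24 ✓ — passes.
F2 (22 nt, A=8 T=6 G=5 C=3): 3' end ATC has 1 G/C ✓; GC 8/22 = 36.4%, outside 46.9–63.2% ✗; longest run = 3 ✓; length 22 ✓ — fails.
F3 (18 nt, A=4 T=5 G=5 C=4): 3' end TAA has 0 G/C, need ≥1 ✗; GC 9/18 = 50.0% ✓; longest run = 2 ✓; length 18 ✓ — fails.

F1 only.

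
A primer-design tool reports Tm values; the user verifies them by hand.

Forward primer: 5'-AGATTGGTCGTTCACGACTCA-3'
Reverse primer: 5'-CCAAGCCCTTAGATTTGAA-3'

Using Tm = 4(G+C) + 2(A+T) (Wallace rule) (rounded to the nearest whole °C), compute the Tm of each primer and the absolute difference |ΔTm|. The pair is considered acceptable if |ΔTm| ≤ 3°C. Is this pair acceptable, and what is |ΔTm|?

|ΔTm| = 8°C; the pair is not acceptable.

Forward: A=5 T=6 G=5 C=5 → Tm = 2·11 + 4·10 = 62°C.
Reverse: A=6 T=5 G=3 C=5 → Tm = 2·11 + 4·8 = 54°C.
|ΔTm| = |62 − 54| = 8°C, > 3°C.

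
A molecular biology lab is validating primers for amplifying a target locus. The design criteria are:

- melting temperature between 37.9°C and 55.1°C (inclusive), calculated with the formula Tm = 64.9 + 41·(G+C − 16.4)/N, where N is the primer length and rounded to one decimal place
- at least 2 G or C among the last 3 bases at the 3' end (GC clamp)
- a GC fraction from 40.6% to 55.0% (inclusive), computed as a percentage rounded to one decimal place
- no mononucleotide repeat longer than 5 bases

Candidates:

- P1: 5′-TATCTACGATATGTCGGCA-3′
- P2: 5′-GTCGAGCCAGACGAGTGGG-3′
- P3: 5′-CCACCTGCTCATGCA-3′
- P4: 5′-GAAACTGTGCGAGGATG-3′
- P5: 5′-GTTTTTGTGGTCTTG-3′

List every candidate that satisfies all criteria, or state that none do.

P1 only.

P1 (19 nt, A=5 T=6 G=4 C=4): Tm = 64.9 + 41·(8 − 16.4)/19 = 46.8°C ✓; 3' end GCA has 2 G/C ✓; GC 8/19 = 42.1% ✓; longest run = 2 ✓ — passes.
P2 (19 nt, A=4 T=2 G=9 C=4): Tm = 64.9 + 41·(13 − 16.4)/19 = 57.6°C, outside 37.9–55.1°C ✗; 3' end GGG has 3 G/C ✓; GC 13/19 = 68.4%, outside 40.6–55.0% ✗; longest run = 3 ✓ — fails.
P3 (15 nt, A=3 T=3 G=2 C=7): Tm = 64.9 + 41·(9 − 16.4)/15 = 44.7°C ✓; 3' end GCA has 2 G/C ✓; GC 9/15 = 60.0%, outside 40.6–55.0% ✗; longest run = 2 ✓ — fails.
P4 (17 nt, A=5 T=3 G=7 C=2): Tm = 64.9 + 41·(9 − 16.4)/17 = 47.1°C ✓; 3' end ATG has 1 G/C, need ≥2 ✗; GC 9/17 = 52.9% ✓; longest run = 3 ✓ — fails.
P5 (15 nt, A=0 T=9 G=5 C=1): Tm = 64.9 + 41·(6 − 16.4)/15 = 36.5°C, outside 37.9–55.1°C ✗; 3' end TTG has 1 G/C, need ≥2 ✗; GC 6/15 = 40.0%, outside 40.6–55.0% ✗; longest run = 5 ✓ — fails.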